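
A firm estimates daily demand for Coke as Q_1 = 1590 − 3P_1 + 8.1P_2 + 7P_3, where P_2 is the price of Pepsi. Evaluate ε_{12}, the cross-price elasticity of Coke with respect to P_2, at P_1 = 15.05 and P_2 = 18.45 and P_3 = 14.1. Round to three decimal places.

0.083

At P_1 = 15.05 and P_2 = 18.45 and P_3 = 14.1: Q_1 = 1792.995.
∂Q_1/∂P_2 = 8.1.
ε = (∂Q_1/∂P_2)(P_2/Q_1) = 8.1 × (18.45/1792.995) ≈ 0.083.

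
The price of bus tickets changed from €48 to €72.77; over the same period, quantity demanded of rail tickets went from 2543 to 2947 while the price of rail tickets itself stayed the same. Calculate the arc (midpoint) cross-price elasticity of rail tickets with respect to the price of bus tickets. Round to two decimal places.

ΔQ_A = 2947 − 2543 = 404; ΔP_B = 72.77 − 48 = 24.77.
Midpoints: Q̄_A = 2745.0, P̄_B = 60.38.
ε = (ΔQ_A/Q̄_A)/(ΔP_B/P̄_B) = (404/2745.0)/(24.77/60.38) ≈ 0.36.
ε > 0: rail tickets and bus tickets are substitutes.

0.36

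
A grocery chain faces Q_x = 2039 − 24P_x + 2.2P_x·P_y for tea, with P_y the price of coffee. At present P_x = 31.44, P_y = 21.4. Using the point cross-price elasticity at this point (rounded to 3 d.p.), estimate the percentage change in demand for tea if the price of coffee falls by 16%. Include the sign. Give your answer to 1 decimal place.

At P_x = 31.44, P_y = 21.4: Q_x = 2764.635.
∂Q_x/∂P_y = 2.2P_x = 69.1680.
ε = (∂Q_x/∂P_y)(P_y/Q_x) = 69.1680 × 21.4/2764.635 ≈ 0.535.
%ΔQ_x ≈ ε × %ΔP_y = 0.535 × (-16%) = -8.6%.

-8.6%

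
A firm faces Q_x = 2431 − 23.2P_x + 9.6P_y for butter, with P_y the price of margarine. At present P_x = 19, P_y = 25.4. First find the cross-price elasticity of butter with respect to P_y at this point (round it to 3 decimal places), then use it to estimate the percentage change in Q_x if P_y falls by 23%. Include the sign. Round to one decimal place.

-2.5%

At P_x = 19, P_y = 25.4: Q_x = 2234.04.
∂Q_x/∂P_y = 9.6.
ε = (∂Q_x/∂P_y)(P_y/Q_x) = 9.6000 × 25.4/2234.04 ≈ 0.109.
%ΔQ_x ≈ ε × %ΔP_y = 0.109 × (-23%) = -2.5%.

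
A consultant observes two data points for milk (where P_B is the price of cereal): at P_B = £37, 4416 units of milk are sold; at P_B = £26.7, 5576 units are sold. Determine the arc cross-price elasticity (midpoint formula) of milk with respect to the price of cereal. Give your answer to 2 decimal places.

ΔQ_A = 5576 − 4416 = 1160; ΔP_B = 26.7 − 37 = -10.3.
Midpoints: Q̄_A = 4996.0, P̄_B = 31.85.
ε = (ΔQ_A/Q̄_A)/(ΔP_B/P̄_B) = (1160/4996.0)/(-10.3/31.85) ≈ -0.72.
ε < 0: milk and cereal are complements.

-0.72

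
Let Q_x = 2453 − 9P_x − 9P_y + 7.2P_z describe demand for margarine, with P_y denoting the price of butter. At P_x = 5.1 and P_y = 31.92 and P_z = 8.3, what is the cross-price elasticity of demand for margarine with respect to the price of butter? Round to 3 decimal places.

-0.132

At P_x = 5.1 and P_y = 31.92 and P_z = 8.3: Q_x = 2179.58.
∂Q_x/∂P_y = -9.
ε = (∂Q_x/∂P_y)(P_y/Q_x) = -9 × (31.92/2179.58) ≈ -0.132.
Since ε < 0, margarine and butter are complements.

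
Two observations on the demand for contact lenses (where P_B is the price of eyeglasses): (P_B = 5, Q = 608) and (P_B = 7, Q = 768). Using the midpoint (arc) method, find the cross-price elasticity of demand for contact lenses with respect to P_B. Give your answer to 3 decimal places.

0.698

ΔQ_A = 768 − 608 = 160; ΔP_B = 7 − 5 = 2.
Midpoints: Q̄_A = 688.0, P̄_B = 6.00.
ε = (ΔQ_A/Q̄_A)/(ΔP_B/P̄_B) = (160/688.0)/(2/6.00) ≈ 0.698.
ε > 0: contact lenses and eyeglasses are substitutes.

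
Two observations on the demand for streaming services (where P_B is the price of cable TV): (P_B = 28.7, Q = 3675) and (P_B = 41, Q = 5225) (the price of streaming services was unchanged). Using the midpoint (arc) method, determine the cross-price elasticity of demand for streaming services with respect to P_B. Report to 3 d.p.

0.987

ΔQ_A = 5225 − 3675 = 1550; ΔP_B = 41 − 28.7 = 12.3.
Midpoints: Q̄_A = 4450.0, P̄_B = 34.85.
ε = (ΔQ_A/Q̄_A)/(ΔP_B/P̄_B) = (1550/4450.0)/(12.3/34.85) ≈ 0.987.
ε > 0: streaming services and cable TV are substitutes.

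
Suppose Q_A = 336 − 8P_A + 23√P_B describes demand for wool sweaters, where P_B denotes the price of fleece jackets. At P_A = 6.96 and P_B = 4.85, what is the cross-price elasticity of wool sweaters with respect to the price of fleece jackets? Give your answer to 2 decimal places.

0.08

At P_A = 6.96 and P_B = 4.85: Q_A = 330.972.
∂Q_A/∂P_B = 23/(2√P_B) = 23/(2√4.85) = 5.2219.
ε = (∂Q_A/∂P_B)(P_B/Q_A) = 5.2219 × (4.85/330.972) ≈ 0.08.
ε > 0: substitutes.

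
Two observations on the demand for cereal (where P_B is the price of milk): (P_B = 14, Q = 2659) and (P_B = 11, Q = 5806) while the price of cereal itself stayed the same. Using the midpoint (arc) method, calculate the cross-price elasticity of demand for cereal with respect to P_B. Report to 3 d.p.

-3.098

ΔQ_A = 5806 − 2659 = 3147; ΔP_B = 11 − 14 = -3.
Midpoints: Q̄_A = 4232.5, P̄_B = 12.50.
ε = (ΔQ_A/Q̄_A)/(ΔP_B/P̄_B) = (3147/4232.5)/(-3/12.50) ≈ -3.098.
ε < 0: cereal and milk are complements.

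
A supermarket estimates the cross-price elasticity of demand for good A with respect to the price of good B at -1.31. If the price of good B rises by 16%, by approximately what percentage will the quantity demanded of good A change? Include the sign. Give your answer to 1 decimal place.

-21.0%

%ΔQ ≈ ε × %ΔP of good B = -1.31 × (16%) = -21.0%.
Demand for good A falls by about 21.0%.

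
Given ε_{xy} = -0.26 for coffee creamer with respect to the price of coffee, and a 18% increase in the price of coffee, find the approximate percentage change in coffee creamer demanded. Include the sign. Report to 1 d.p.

-4.7%

%ΔQ ≈ ε × %ΔP of coffee = -0.26 × (18%) = -4.7%.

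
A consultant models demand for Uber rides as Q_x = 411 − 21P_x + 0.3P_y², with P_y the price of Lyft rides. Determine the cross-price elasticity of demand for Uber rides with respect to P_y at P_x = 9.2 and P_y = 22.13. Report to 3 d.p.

0.806

At P_x = 9.2 and P_y = 22.13: Q_x = 364.721.
∂Q_x/∂P_y = 0.6P_y = 0.6(22.13) = 13.2780.
ε = (∂Q_x/∂P_y)(P_y/Q_x) = 13.2780 × (22.13/364.721) ≈ 0.806.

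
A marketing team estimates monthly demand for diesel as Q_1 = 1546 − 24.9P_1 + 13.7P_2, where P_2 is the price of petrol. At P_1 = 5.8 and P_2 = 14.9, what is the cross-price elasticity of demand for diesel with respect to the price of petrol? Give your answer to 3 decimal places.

At P_1 = 5.8 and P_2 = 14.9: Q_1 = 1605.71.
∂Q_1/∂P_2 = 13.7.
ε = (∂Q_1/∂P_2)(P_2/Q_1) = 13.7 × (14.9/1605.71) ≈ 0.127.
Since ε > 0, diesel and petrol are substitutes.

0.127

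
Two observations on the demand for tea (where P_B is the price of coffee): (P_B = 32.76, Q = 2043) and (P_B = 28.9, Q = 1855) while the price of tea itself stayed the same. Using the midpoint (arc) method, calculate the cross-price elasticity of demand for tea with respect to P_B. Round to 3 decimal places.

ΔQ_A = 1855 − 2043 = -188; ΔP_B = 28.9 − 32.76 = -3.86.
Midpoints: Q̄_A = 1949.0, P̄_B = 30.83.
ε = (ΔQ_A/Q̄_A)/(ΔP_B/P̄_B) = (-188/1949.0)/(-3.86/30.83) ≈ 0.770.
ε > 0: tea and coffee are substitutes.

0.770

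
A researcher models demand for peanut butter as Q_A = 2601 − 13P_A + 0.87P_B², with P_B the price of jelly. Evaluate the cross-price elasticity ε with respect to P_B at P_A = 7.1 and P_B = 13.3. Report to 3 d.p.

0.116

At P_A = 7.1 and P_B = 13.3: Q_A = 2662.594.
∂Q_A/∂P_B = 1.74P_B = 1.74(13.3) = 23.1420.
ε = (∂Q_A/∂P_B)(P_B/Q_A) = 23.1420 × (13.3/2662.594) ≈ 0.116.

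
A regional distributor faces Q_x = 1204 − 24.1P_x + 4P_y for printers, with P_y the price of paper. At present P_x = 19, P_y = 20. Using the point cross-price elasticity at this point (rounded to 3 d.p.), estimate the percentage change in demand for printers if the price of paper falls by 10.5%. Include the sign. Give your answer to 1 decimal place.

At P_x = 19, P_y = 20: Q_x = 826.1.
∂Q_x/∂P_y = 4.
ε = (∂Q_x/∂P_y)(P_y/Q_x) = 4.0000 × 20/826.1 ≈ 0.097.
%ΔQ_x ≈ ε × %ΔP_y = 0.097 × (-10.5%) = -1.0%.

-1.0%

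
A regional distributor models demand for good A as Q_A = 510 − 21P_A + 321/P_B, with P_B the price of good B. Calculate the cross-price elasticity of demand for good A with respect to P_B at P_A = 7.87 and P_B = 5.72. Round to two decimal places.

-0.14

At P_A = 7.87 and P_B = 5.72: Q_A = 400.849.
∂Q_A/∂P_B = −321/P_B² = -9.8110.
ε = (∂Q_A/∂P_B)(P_B/Q_A) = -9.8110 × (5.72/400.849) ≈ -0.14.
ε < 0: complements.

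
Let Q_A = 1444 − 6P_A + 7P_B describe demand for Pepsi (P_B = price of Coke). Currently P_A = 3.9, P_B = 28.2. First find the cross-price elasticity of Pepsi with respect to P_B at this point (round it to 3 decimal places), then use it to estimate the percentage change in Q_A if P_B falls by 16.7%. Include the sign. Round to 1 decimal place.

At P_A = 3.9, P_B = 28.2: Q_A = 1618.
∂Q_A/∂P_B = 7.
ε = (∂Q_A/∂P_B)(P_B/Q_A) = 7.0000 × 28.2/1618 ≈ 0.122.
%ΔQ_A ≈ ε × %ΔP_B = 0.122 × (-16.7%) = -2.0%.

-2.0%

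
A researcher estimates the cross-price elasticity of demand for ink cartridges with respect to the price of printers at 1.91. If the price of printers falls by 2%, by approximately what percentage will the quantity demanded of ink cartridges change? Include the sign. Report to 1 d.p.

-3.8%

%ΔQ ≈ ε × %ΔP of printers = 1.91 × (-2%) = -3.8%.
Demand for ink cartridges falls by about 3.8%.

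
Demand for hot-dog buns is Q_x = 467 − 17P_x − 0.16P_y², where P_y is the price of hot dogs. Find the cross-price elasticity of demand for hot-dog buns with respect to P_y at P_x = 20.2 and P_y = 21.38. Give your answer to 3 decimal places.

-2.899

At P_x = 20.2 and P_y = 21.38: Q_x = 50.463.
∂Q_x/∂P_y = -0.32P_y = -0.32(21.38) = -6.8416.
ε = (∂Q_x/∂P_y)(P_y/Q_x) = -6.8416 × (21.38/50.463) ≈ -2.899.
ε < 0: complements.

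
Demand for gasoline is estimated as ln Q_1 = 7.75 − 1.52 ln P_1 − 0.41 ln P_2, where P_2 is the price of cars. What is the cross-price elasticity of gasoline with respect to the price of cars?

-0.41

In a log-linear (constant-elasticity) demand function, the coefficient on ln P_2 is the cross-price elasticity.
ε = -0.41. Negative, so gasoline and cars are complements.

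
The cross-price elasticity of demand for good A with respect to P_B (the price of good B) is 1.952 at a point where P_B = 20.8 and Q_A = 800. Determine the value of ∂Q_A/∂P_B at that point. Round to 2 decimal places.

75.08

ε = (∂Q_A/∂P_B)·(P_B/Q_A) ⇒ ∂Q_A/∂P_B = ε·Q_A/P_B = 1.952 × 800/20.8 ≈ 75.08.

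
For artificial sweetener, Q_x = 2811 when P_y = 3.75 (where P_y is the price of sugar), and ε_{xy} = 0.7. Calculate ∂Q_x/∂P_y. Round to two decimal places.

ε = (∂Q_x/∂P_y)·(P_y/Q_x) ⇒ ∂Q_x/∂P_y = ε·Q_x/P_y = 0.7 × 2811/3.75 ≈ 524.72.

524.72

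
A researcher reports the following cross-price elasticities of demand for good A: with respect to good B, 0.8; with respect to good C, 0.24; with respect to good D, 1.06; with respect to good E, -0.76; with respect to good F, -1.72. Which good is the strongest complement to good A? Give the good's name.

good F

Complements have ε < 0. The most negative value is -1.72 (good F).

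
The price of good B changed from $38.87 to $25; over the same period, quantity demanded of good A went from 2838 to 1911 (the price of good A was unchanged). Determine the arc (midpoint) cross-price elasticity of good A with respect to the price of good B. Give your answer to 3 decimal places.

0.899

ΔQ_A = 1911 − 2838 = -927; ΔP_B = 25 − 38.87 = -13.87.
Midpoints: Q̄_A = 2374.5, P̄_B = 31.93.
ε = (ΔQ_A/Q̄_A)/(ΔP_B/P̄_B) = (-927/2374.5)/(-13.87/31.93) ≈ 0.899.
ε > 0: good A and good B are substitutes.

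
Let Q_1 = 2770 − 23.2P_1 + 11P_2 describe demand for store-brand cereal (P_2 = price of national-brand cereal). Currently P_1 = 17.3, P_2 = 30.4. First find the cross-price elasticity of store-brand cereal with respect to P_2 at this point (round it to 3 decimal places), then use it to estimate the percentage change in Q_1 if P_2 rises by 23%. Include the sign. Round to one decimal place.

2.9%

At P_1 = 17.3, P_2 = 30.4: Q_1 = 2703.04.
∂Q_1/∂P_2 = 11.
ε = (∂Q_1/∂P_2)(P_2/Q_1) = 11.0000 × 30.4/2703.04 ≈ 0.124.
%ΔQ_1 ≈ ε × %ΔP_2 = 0.124 × (23%) = 2.9%.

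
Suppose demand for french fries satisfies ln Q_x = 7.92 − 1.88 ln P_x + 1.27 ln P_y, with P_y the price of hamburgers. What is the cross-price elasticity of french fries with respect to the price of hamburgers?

In a log-linear (constant-elasticity) demand function, the coefficient on ln P_y is the cross-price elasticity.
ε = 1.27. Positive, so french fries and hamburgers are substitutes.

1.27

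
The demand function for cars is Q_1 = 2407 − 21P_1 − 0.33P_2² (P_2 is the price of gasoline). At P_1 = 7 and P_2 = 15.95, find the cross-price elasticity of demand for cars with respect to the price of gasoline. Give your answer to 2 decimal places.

-0.08

At P_1 = 7 and P_2 = 15.95: Q_1 = 2176.047.
∂Q_1/∂P_2 = -0.66P_2 = -0.66(15.95) = -10.5270.
ε = (∂Q_1/∂P_2)(P_2/Q_1) = -10.5270 × (15.95/2176.047) ≈ -0.08.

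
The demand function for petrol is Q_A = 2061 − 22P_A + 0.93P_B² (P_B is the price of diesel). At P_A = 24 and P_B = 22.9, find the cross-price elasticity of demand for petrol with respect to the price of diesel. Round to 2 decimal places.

At P_A = 24 and P_B = 22.9: Q_A = 2020.701.
∂Q_A/∂P_B = 1.86P_B = 1.86(22.9) = 42.5940.
ε = (∂Q_A/∂P_B)(P_B/Q_A) = 42.5940 × (22.9/2020.701) ≈ 0.48.
ε > 0: substitutes.

0.48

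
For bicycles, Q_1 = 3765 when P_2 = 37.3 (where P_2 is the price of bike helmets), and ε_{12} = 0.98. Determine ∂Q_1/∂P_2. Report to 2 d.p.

98.92

ε = (∂Q_1/∂P_2)·(P_2/Q_1) ⇒ ∂Q_1/∂P_2 = ε·Q_1/P_2 = 0.98 × 3765/37.3 ≈ 98.92.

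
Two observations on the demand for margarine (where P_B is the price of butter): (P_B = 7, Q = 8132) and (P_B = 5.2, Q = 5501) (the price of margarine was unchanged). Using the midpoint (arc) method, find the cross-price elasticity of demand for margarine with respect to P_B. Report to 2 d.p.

1.31

ΔQ_A = 5501 − 8132 = -2631; ΔP_B = 5.2 − 7 = -1.8.
Midpoints: Q̄_A = 6816.5, P̄_B = 6.10.
ε = (ΔQ_A/Q̄_A)/(ΔP_B/P̄_B) = (-2631/6816.5)/(-1.8/6.10) ≈ 1.31.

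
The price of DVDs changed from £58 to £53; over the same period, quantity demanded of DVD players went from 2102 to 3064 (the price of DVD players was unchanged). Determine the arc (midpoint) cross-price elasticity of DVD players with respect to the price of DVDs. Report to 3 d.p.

ΔQ_A = 3064 − 2102 = 962; ΔP_B = 53 − 58 = -5.
Midpoints: Q̄_A = 2583.0, P̄_B = 55.50.
ε = (ΔQ_A/Q̄_A)/(ΔP_B/P̄_B) = (962/2583.0)/(-5/55.50) ≈ -4.134.

-4.134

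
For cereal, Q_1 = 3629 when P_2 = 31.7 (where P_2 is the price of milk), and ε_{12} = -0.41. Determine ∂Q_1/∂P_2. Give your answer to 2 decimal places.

ε = (∂Q_1/∂P_2)·(P_2/Q_1) ⇒ ∂Q_1/∂P_2 = ε·Q_1/P_2 = -0.41 × 3629/31.7 ≈ -46.94.

-46.94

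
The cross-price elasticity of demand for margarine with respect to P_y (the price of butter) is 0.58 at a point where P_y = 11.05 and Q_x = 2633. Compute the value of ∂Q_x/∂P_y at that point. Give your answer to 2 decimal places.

ε = (∂Q_x/∂P_y)·(P_y/Q_x) ⇒ ∂Q_x/∂P_y = ε·Q_x/P_y = 0.58 × 2633/11.05 ≈ 138.20.

138.20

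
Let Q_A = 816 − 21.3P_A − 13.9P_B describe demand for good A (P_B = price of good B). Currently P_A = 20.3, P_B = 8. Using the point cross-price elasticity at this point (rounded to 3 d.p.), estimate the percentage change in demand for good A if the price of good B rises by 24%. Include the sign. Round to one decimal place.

-9.8%

At P_A = 20.3, P_B = 8: Q_A = 272.41.
∂Q_A/∂P_B = -13.9.
ε = (∂Q_A/∂P_B)(P_B/Q_A) = -13.9000 × 8/272.41 ≈ -0.408.
%ΔQ_A ≈ ε × %ΔP_B = -0.408 × (24%) = -9.8%.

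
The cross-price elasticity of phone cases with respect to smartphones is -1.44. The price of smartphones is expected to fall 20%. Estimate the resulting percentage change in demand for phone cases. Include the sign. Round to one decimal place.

%ΔQ ≈ ε × %ΔP of smartphones = -1.44 × (-20%) = 28.8%.

28.8%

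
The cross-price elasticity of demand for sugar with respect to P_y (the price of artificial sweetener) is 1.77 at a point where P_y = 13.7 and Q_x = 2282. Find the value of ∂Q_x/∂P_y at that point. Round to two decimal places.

ε = (∂Q_x/∂P_y)·(P_y/Q_x) ⇒ ∂Q_x/∂P_y = ε·Q_x/P_y = 1.77 × 2282/13.7 ≈ 294.83.

294.83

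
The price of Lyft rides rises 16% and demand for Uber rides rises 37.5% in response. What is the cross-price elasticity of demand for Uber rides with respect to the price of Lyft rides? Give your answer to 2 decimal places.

ε = (%ΔQ of Uber rides) / (%ΔP of Lyft rides) = (37.5%) / (16%) ≈ 2.34.
Positive cross-price elasticity: substitutes.

2.34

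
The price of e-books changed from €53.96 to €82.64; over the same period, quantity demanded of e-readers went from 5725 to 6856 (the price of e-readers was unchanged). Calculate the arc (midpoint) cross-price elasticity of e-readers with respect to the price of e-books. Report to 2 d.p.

0.43

ΔQ_A = 6856 − 5725 = 1131; ΔP_B = 82.64 − 53.96 = 28.68.
Midpoints: Q̄_A = 6290.5, P̄_B = 68.30.
ε = (ΔQ_A/Q̄_A)/(ΔP_B/P̄_B) = (1131/6290.5)/(28.68/68.30) ≈ 0.43.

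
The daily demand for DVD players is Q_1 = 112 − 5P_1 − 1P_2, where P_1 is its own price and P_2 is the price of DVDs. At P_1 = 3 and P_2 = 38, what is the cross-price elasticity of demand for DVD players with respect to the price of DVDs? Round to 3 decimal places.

At P_1 = 3 and P_2 = 38: Q_1 = 59.
∂Q_1/∂P_2 = -1.
ε = (∂Q_1/∂P_2)(P_2/Q_1) = -1 × (38/59) ≈ -0.644.

-0.644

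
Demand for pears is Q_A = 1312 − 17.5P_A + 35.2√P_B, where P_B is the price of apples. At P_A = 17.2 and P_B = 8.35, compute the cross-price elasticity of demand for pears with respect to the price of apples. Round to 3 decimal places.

At P_A = 17.2 and P_B = 8.35: Q_A = 1112.715.
∂Q_A/∂P_B = 35.2/(2√P_B) = 35.2/(2√8.35) = 6.0907.
ε = (∂Q_A/∂P_B)(P_B/Q_A) = 6.0907 × (8.35/1112.715) ≈ 0.046.
ε > 0: substitutes.

0.046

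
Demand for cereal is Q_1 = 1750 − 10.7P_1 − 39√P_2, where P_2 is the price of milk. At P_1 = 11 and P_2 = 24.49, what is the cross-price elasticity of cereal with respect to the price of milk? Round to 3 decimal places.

At P_1 = 11 and P_2 = 24.49: Q_1 = 1439.299.
∂Q_1/∂P_2 = -39/(2√P_2) = -39/(2√24.49) = -3.9404.
ε = (∂Q_1/∂P_2)(P_2/Q_1) = -3.9404 × (24.49/1439.299) ≈ -0.067.

-0.067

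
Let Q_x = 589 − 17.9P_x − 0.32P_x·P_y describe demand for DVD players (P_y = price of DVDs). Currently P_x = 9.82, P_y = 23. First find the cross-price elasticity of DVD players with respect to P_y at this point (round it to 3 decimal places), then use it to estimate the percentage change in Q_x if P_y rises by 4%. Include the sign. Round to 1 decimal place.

-0.8%

At P_x = 9.82, P_y = 23: Q_x = 340.947.
∂Q_x/∂P_y = -0.32P_x = -3.1424.
ε = (∂Q_x/∂P_y)(P_y/Q_x) = -3.1424 × 23/340.947 ≈ -0.212.
%ΔQ_x ≈ ε × %ΔP_y = -0.212 × (4%) = -0.8%.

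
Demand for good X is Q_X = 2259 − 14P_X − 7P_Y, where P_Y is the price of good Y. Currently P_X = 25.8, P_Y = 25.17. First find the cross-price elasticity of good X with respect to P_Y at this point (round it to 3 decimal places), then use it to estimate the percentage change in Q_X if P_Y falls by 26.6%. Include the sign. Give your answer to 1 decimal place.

At P_X = 25.8, P_Y = 25.17: Q_X = 1721.61.
∂Q_X/∂P_Y = -7.
ε = (∂Q_X/∂P_Y)(P_Y/Q_X) = -7.0000 × 25.17/1721.61 ≈ -0.102.
%ΔQ_X ≈ ε × %ΔP_Y = -0.102 × (-26.6%) = 2.7%.

2.7%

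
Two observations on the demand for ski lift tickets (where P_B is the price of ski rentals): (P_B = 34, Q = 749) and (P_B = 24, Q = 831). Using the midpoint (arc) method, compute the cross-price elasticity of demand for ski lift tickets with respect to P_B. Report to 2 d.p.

-0.30

ΔQ_A = 831 − 749 = 82; ΔP_B = 24 − 34 = -10.
Midpoints: Q̄_A = 790.0, P̄_B = 29.00.
ε = (ΔQ_A/Q̄_A)/(ΔP_B/P̄_B) = (82/790.0)/(-10/29.00) ≈ -0.30.
ε < 0: ski lift tickets and ski rentals are complements.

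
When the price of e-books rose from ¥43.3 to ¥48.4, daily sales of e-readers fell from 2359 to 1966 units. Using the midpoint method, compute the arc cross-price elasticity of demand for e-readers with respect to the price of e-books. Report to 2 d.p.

ΔQ_A = 1966 − 2359 = -393; ΔP_B = 48.4 − 43.3 = 5.1.
Midpoints: Q̄_A = 2162.5, P̄_B = 45.85.
ε = (ΔQ_A/Q̄_A)/(ΔP_B/P̄_B) = (-393/2162.5)/(5.1/45.85) ≈ -1.63.

-1.63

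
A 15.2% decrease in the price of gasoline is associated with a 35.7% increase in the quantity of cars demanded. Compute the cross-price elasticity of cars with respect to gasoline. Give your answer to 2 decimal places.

ε = (%ΔQ of cars) / (%ΔP of gasoline) = (35.7%) / (-15.2%) ≈ -2.35.
Negative cross-price elasticity: complements.

-2.35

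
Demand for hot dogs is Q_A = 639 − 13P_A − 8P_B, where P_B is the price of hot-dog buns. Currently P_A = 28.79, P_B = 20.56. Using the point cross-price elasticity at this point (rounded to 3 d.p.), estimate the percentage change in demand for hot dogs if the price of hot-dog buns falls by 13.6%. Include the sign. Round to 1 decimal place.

At P_A = 28.79, P_B = 20.56: Q_A = 100.25.
∂Q_A/∂P_B = -8.
ε = (∂Q_A/∂P_B)(P_B/Q_A) = -8.0000 × 20.56/100.25 ≈ -1.641.
%ΔQ_A ≈ ε × %ΔP_B = -1.641 × (-13.6%) = 22.3%.

22.3%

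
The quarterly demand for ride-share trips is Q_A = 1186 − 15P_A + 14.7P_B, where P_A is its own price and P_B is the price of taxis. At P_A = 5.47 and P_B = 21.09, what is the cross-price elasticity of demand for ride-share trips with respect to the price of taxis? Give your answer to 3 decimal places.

At P_A = 5.47 and P_B = 21.09: Q_A = 1413.973.
∂Q_A/∂P_B = 14.7.
ε = (∂Q_A/∂P_B)(P_B/Q_A) = 14.7 × (21.09/1413.973) ≈ 0.219.

0.219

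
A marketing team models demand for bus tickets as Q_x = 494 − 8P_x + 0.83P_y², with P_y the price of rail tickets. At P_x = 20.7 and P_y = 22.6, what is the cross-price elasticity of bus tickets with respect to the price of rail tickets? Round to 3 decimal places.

1.127

At P_x = 20.7 and P_y = 22.6: Q_x = 752.331.
∂Q_x/∂P_y = 1.66P_y = 1.66(22.6) = 37.5160.
ε = (∂Q_x/∂P_y)(P_y/Q_x) = 37.5160 × (22.6/752.331) ≈ 1.127.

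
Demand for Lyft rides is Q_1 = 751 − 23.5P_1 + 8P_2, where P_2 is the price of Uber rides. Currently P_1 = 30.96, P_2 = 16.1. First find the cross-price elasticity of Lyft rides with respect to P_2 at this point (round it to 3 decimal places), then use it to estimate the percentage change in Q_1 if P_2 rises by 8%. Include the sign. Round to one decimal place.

6.8%

At P_1 = 30.96, P_2 = 16.1: Q_1 = 152.24.
∂Q_1/∂P_2 = 8.
ε = (∂Q_1/∂P_2)(P_2/Q_1) = 8.0000 × 16.1/152.24 ≈ 0.846.
%ΔQ_1 ≈ ε × %ΔP_2 = 0.846 × (8%) = 6.8%.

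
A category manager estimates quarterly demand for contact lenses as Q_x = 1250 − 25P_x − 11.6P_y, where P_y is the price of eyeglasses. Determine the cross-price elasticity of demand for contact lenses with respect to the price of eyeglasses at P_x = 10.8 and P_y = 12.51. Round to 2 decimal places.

-0.17

At P_x = 10.8 and P_y = 12.51: Q_x = 834.884.
∂Q_x/∂P_y = -11.6.
ε = (∂Q_x/∂P_y)(P_y/Q_x) = -11.6 × (12.51/834.884) ≈ -0.17.
Since ε < 0, contact lenses and eyeglasses are complements.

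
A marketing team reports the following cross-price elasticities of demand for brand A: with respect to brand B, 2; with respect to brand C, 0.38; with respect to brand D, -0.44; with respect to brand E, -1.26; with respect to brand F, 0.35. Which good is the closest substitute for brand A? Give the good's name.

Substitutes have ε > 0. Among the positive values, 2 (brand B) is largest.

brand B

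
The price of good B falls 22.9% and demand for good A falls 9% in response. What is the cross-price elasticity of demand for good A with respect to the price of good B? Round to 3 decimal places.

0.393

ε = (%ΔQ of good A) / (%ΔP of good B) = (-9%) / (-22.9%) ≈ 0.393.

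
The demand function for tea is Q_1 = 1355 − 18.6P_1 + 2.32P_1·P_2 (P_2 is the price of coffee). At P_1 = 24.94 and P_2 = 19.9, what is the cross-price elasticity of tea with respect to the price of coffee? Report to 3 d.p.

0.564

At P_1 = 24.94 and P_2 = 19.9: Q_1 = 2042.546.
∂Q_1/∂P_2 = 2.32P_1 = 2.32(24.94) = 57.8608.
ε = (∂Q_1/∂P_2)(P_2/Q_1) = 57.8608 × (19.9/2042.546) ≈ 0.564.
ε > 0: substitutes.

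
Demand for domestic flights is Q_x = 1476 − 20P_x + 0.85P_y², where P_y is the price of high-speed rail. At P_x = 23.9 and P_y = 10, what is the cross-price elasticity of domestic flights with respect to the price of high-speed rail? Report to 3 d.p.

0.157

At P_x = 23.9 and P_y = 10: Q_x = 1083.
∂Q_x/∂P_y = 1.7P_y = 1.7(10) = 17.0000.
ε = (∂Q_x/∂P_y)(P_y/Q_x) = 17.0000 × (10/1083) ≈ 0.157.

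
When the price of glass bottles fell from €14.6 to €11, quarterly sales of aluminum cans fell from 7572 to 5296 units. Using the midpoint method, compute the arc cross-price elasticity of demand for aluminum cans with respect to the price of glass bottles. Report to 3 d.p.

ΔQ_A = 5296 − 7572 = -2276; ΔP_B = 11 − 14.6 = -3.6.
Midpoints: Q̄_A = 6434.0, P̄_B = 12.80.
ε = (ΔQ_A/Q̄_A)/(ΔP_B/P̄_B) = (-2276/6434.0)/(-3.6/12.80) ≈ 1.258.
ε > 0: aluminum cans and glass bottles are substitutes.

1.258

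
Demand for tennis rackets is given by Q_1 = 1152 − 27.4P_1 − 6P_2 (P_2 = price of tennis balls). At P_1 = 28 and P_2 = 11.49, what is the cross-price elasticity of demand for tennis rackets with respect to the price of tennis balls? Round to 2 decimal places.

At P_1 = 28 and P_2 = 11.49: Q_1 = 315.86.
∂Q_1/∂P_2 = -6.
ε = (∂Q_1/∂P_2)(P_2/Q_1) = -6 × (11.49/315.86) ≈ -0.22.
Since ε < 0, tennis rackets and tennis balls are complements.

-0.22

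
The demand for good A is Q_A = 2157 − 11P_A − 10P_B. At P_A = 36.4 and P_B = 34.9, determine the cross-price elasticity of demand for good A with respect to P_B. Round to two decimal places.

At P_A = 36.4 and P_B = 34.9: Q_A = 1407.6.
∂Q_A/∂P_B = -10.
ε = (∂Q_A/∂P_B)(P_B/Q_A) = -10 × (34.9/1407.6) ≈ -0.25.

-0.25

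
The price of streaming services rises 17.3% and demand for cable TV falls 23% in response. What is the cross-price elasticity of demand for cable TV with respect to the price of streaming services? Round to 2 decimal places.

ε = (%ΔQ of cable TV) / (%ΔP of streaming services) = (-23%) / (17.3%) ≈ -1.33.

-1.33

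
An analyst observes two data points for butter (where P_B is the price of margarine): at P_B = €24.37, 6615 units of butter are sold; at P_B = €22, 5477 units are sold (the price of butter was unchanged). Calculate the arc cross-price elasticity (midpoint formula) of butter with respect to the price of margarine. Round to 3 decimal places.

ΔQ_A = 5477 − 6615 = -1138; ΔP_B = 22 − 24.37 = -2.37.
Midpoints: Q̄_A = 6046.0, P̄_B = 23.19.
ε = (ΔQ_A/Q̄_A)/(ΔP_B/P̄_B) = (-1138/6046.0)/(-2.37/23.19) ≈ 1.841.
ε > 0: butter and margarine are substitutes.

1.841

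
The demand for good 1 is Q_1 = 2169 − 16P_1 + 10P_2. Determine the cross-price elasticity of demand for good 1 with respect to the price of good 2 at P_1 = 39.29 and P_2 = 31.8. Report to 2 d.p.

0.17

At P_1 = 39.29 and P_2 = 31.8: Q_1 = 1858.36.
∂Q_1/∂P_2 = 10.
ε = (∂Q_1/∂P_2)(P_2/Q_1) = 10 × (31.8/1858.36) ≈ 0.17.
Since ε > 0, good 1 and good 2 are substitutes.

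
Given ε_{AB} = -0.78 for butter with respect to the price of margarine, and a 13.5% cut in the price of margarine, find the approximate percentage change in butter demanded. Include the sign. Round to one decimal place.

10.5%

%ΔQ ≈ ε × %ΔP of margarine = -0.78 × (-13.5%) = 10.5%.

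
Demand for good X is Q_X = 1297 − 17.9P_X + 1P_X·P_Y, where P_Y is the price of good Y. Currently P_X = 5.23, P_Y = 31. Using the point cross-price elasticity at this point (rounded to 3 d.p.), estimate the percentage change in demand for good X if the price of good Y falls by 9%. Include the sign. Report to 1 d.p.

At P_X = 5.23, P_Y = 31: Q_X = 1365.513.
∂Q_X/∂P_Y = 1P_X = 5.2300.
ε = (∂Q_X/∂P_Y)(P_Y/Q_X) = 5.2300 × 31/1365.513 ≈ 0.119.
%ΔQ_X ≈ ε × %ΔP_Y = 0.119 × (-9%) = -1.1%.

-1.1%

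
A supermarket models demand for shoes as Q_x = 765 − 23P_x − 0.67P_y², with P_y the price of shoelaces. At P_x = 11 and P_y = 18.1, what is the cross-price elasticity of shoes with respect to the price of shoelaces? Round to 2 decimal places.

At P_x = 11 and P_y = 18.1: Q_x = 292.501.
∂Q_x/∂P_y = -1.34P_y = -1.34(18.1) = -24.2540.
ε = (∂Q_x/∂P_y)(P_y/Q_x) = -24.2540 × (18.1/292.501) ≈ -1.50.

-1.50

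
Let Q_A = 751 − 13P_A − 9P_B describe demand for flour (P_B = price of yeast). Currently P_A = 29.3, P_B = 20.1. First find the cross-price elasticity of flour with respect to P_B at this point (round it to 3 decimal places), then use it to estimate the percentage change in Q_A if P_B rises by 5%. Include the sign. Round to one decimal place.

-4.8%

At P_A = 29.3, P_B = 20.1: Q_A = 189.2.
∂Q_A/∂P_B = -9.
ε = (∂Q_A/∂P_B)(P_B/Q_A) = -9.0000 × 20.1/189.2 ≈ -0.956.
%ΔQ_A ≈ ε × %ΔP_B = -0.956 × (5%) = -4.8%.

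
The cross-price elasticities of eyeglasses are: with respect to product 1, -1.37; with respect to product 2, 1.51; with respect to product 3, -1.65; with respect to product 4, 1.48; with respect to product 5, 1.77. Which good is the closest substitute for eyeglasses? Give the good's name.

Substitutes have ε > 0. Among the positive values, 1.77 (product 5) is largest.

product 5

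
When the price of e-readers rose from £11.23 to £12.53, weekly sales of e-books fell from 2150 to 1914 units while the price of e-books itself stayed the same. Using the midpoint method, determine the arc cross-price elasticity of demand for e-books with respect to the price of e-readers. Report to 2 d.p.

-1.06

ΔQ_A = 1914 − 2150 = -236; ΔP_B = 12.53 − 11.23 = 1.3.
Midpoints: Q̄_A = 2032.0, P̄_B = 11.88.
ε = (ΔQ_A/Q̄_A)/(ΔP_B/P̄_B) = (-236/2032.0)/(1.3/11.88) ≈ -1.06.
ε < 0: e-books and e-readers are complements.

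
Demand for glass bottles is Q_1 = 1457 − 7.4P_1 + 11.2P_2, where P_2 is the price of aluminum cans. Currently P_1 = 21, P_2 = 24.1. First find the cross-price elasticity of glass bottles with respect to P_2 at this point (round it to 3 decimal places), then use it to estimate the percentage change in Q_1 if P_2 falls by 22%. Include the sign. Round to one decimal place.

-3.8%

At P_1 = 21, P_2 = 24.1: Q_1 = 1571.52.
∂Q_1/∂P_2 = 11.2.
ε = (∂Q_1/∂P_2)(P_2/Q_1) = 11.2000 × 24.1/1571.52 ≈ 0.172.
%ΔQ_1 ≈ ε × %ΔP_2 = 0.172 × (-22%) = -3.8%.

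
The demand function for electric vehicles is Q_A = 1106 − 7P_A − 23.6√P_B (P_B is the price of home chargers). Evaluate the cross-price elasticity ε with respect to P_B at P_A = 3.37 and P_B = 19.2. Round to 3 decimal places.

-0.053

At P_A = 3.37 and P_B = 19.2: Q_A = 979.000.
∂Q_A/∂P_B = -23.6/(2√P_B) = -23.6/(2√19.2) = -2.6930.
ε = (∂Q_A/∂P_B)(P_B/Q_A) = -2.6930 × (19.2/979.000) ≈ -0.053.
ε < 0: complements.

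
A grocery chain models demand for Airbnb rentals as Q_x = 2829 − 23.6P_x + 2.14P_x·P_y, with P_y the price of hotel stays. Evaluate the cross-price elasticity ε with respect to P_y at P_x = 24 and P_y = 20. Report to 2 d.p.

At P_x = 24 and P_y = 20: Q_x = 3289.8.
∂Q_x/∂P_y = 2.14P_x = 2.14(24) = 51.3600.
ε = (∂Q_x/∂P_y)(P_y/Q_x) = 51.3600 × (20/3289.8) ≈ 0.31.

0.31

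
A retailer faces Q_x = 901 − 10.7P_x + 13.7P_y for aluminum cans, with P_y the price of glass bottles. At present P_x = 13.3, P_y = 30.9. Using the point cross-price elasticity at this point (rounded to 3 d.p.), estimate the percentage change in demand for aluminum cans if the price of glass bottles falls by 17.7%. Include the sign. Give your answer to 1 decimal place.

-6.3%

At P_x = 13.3, P_y = 30.9: Q_x = 1182.02.
∂Q_x/∂P_y = 13.7.
ε = (∂Q_x/∂P_y)(P_y/Q_x) = 13.7000 × 30.9/1182.02 ≈ 0.358.
%ΔQ_x ≈ ε × %ΔP_y = 0.358 × (-17.7%) = -6.3%.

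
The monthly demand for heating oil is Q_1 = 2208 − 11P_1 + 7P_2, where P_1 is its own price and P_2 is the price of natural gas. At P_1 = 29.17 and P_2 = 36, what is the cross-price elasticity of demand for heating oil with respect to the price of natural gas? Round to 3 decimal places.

0.118

At P_1 = 29.17 and P_2 = 36: Q_1 = 2139.13.
∂Q_1/∂P_2 = 7.
ε = (∂Q_1/∂P_2)(P_2/Q_1) = 7 × (36/2139.13) ≈ 0.118.
Since ε > 0, heating oil and natural gas are substitutes.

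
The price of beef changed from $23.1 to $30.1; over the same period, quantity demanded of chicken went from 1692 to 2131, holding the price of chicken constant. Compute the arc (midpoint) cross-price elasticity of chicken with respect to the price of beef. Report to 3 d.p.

ΔQ_A = 2131 − 1692 = 439; ΔP_B = 30.1 − 23.1 = 7.
Midpoints: Q̄_A = 1911.5, P̄_B = 26.60.
ε = (ΔQ_A/Q̄_A)/(ΔP_B/P̄_B) = (439/1911.5)/(7/26.60) ≈ 0.873.

0.873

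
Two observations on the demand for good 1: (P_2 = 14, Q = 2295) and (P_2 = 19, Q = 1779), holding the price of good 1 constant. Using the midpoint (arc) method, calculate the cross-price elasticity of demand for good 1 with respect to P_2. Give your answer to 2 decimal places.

-0.84

ΔQ_1 = 1779 − 2295 = -516; ΔP_2 = 19 − 14 = 5.
Midpoints: Q̄_1 = 2037.0, P̄_2 = 16.50.
ε = (ΔQ_1/Q̄_1)/(ΔP_2/P̄_2) = (-516/2037.0)/(5/16.50) ≈ -0.84.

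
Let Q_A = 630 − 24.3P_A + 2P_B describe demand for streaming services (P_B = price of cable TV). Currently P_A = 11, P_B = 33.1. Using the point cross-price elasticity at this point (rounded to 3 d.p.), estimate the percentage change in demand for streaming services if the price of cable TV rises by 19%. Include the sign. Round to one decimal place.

2.9%

At P_A = 11, P_B = 33.1: Q_A = 428.9.
∂Q_A/∂P_B = 2.
ε = (∂Q_A/∂P_B)(P_B/Q_A) = 2.0000 × 33.1/428.9 ≈ 0.154.
%ΔQ_A ≈ ε × %ΔP_B = 0.154 × (19%) = 2.9%.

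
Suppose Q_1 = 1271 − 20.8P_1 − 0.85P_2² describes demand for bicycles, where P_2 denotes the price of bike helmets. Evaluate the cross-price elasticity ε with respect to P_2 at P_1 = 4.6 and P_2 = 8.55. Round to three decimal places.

-0.112

At P_1 = 4.6 and P_2 = 8.55: Q_1 = 1113.183.
∂Q_1/∂P_2 = -1.7P_2 = -1.7(8.55) = -14.5350.
ε = (∂Q_1/∂P_2)(P_2/Q_1) = -14.5350 × (8.55/1113.183) ≈ -0.112.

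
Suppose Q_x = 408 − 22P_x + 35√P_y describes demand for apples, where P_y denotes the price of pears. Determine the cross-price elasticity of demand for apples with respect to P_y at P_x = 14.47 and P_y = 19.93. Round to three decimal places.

At P_x = 14.47 and P_y = 19.93: Q_x = 245.911.
∂Q_x/∂P_y = 35/(2√P_y) = 35/(2√19.93) = 3.9200.
ε = (∂Q_x/∂P_y)(P_y/Q_x) = 3.9200 × (19.93/245.911) ≈ 0.318.
ε > 0: substitutes.

0.318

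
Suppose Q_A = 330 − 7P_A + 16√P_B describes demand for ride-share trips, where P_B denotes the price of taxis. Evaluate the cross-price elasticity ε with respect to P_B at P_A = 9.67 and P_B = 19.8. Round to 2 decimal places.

0.11

At P_A = 9.67 and P_B = 19.8: Q_A = 333.506.
∂Q_A/∂P_B = 16/(2√P_B) = 16/(2√19.8) = 1.7979.
ε = (∂Q_A/∂P_B)(P_B/Q_A) = 1.7979 × (19.8/333.506) ≈ 0.11.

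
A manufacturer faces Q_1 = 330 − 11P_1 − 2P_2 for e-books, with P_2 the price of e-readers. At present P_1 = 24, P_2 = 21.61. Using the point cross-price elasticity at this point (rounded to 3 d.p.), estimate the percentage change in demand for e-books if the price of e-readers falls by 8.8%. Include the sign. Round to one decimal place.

At P_1 = 24, P_2 = 21.61: Q_1 = 22.78.
∂Q_1/∂P_2 = -2.
ε = (∂Q_1/∂P_2)(P_2/Q_1) = -2.0000 × 21.61/22.78 ≈ -1.897.
%ΔQ_1 ≈ ε × %ΔP_2 = -1.897 × (-8.8%) = 16.7%.

16.7%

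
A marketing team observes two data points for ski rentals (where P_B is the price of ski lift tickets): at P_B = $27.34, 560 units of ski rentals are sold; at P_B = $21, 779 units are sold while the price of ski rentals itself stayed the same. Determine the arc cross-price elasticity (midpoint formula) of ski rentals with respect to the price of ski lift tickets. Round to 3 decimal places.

-1.247

ΔQ_A = 779 − 560 = 219; ΔP_B = 21 − 27.34 = -6.34.
Midpoints: Q̄_A = 669.5, P̄_B = 24.17.
ε = (ΔQ_A/Q̄_A)/(ΔP_B/P̄_B) = (219/669.5)/(-6.34/24.17) ≈ -1.247.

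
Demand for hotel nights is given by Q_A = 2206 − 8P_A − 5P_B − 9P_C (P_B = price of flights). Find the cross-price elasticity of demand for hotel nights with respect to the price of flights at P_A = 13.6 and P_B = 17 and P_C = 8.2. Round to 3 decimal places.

-0.044

At P_A = 13.6 and P_B = 17 and P_C = 8.2: Q_A = 1938.4.
∂Q_A/∂P_B = -5.
ε = (∂Q_A/∂P_B)(P_B/Q_A) = -5 × (17/1938.4) ≈ -0.044.
Since ε < 0, hotel nights and flights are complements.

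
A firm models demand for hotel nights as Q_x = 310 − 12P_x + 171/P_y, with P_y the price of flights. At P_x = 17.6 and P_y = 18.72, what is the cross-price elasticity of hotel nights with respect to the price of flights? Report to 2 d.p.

-0.08

At P_x = 17.6 and P_y = 18.72: Q_x = 107.935.
∂Q_x/∂P_y = −171/P_y² = -0.4880.
ε = (∂Q_x/∂P_y)(P_y/Q_x) = -0.4880 × (18.72/107.935) ≈ -0.08.
ε < 0: complements.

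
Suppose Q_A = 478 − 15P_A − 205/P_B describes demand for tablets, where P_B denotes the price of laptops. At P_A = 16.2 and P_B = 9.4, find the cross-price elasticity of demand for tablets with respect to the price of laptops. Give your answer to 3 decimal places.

At P_A = 16.2 and P_B = 9.4: Q_A = 213.191.
∂Q_A/∂P_B = 205/P_B² = 2.3201.
ε = (∂Q_A/∂P_B)(P_B/Q_A) = 2.3201 × (9.4/213.191) ≈ 0.102.
ε > 0: substitutes.

0.102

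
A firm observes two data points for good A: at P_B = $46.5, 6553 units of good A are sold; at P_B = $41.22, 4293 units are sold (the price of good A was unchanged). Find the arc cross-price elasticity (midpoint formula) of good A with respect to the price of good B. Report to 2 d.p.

ΔQ_A = 4293 − 6553 = -2260; ΔP_B = 41.22 − 46.5 = -5.28.
Midpoints: Q̄_A = 5423.0, P̄_B = 43.86.
ε = (ΔQ_A/Q̄_A)/(ΔP_B/P̄_B) = (-2260/5423.0)/(-5.28/43.86) ≈ 3.46.
ε > 0: good A and good B are substitutes.

3.46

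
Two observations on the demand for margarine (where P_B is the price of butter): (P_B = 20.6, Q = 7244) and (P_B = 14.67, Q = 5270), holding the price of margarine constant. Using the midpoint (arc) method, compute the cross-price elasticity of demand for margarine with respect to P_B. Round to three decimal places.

0.938

ΔQ_A = 5270 − 7244 = -1974; ΔP_B = 14.67 − 20.6 = -5.93.
Midpoints: Q̄_A = 6257.0, P̄_B = 17.64.
ε = (ΔQ_A/Q̄_A)/(ΔP_B/P̄_B) = (-1974/6257.0)/(-5.93/17.64) ≈ 0.938.
ε > 0: margarine and butter are substitutes.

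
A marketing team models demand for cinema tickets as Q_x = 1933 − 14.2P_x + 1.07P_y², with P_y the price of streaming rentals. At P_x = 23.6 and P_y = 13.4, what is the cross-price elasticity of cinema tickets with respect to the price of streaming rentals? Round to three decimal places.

At P_x = 23.6 and P_y = 13.4: Q_x = 1790.009.
∂Q_x/∂P_y = 2.14P_y = 2.14(13.4) = 28.6760.
ε = (∂Q_x/∂P_y)(P_y/Q_x) = 28.6760 × (13.4/1790.009) ≈ 0.215.

0.215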